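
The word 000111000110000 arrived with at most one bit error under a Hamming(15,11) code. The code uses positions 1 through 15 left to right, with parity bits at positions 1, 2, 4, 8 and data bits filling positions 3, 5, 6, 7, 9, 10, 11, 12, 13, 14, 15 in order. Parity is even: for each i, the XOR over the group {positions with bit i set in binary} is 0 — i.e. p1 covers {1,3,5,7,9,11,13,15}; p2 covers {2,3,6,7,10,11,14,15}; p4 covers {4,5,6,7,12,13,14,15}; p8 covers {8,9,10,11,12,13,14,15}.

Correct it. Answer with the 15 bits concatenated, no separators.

s1 (pos 1,3,5,7,9,11,13,15): 0⊕0⊕1⊕0⊕0⊕1⊕0⊕0 = 0
s2 (pos 2,3,6,7,10,11,14,15): 0⊕0⊕1⊕0⊕1⊕1⊕0⊕0 = 1
s4 (pos 4,5,6,7,12,13,14,15): 1⊕1⊕1⊕0⊕0⊕0⊕0⊕0 = 1
s8 (pos 8,9,10,11,12,13,14,15): 0⊕0⊕1⊕1⊕0⊕0⊕0⊕0 = 0
Syndrome s8…s1 = 0110 → error at position 6.
Flip position 6: 000111000110000 → 000110000110000

000110000110000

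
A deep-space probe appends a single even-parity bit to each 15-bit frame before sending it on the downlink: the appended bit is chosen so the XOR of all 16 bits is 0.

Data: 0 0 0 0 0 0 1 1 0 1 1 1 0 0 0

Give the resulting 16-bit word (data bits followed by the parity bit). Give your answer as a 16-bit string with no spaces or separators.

XOR of the 15 data bits: 0⊕0⊕0⊕0⊕0⊕0⊕1⊕1⊕0⊕1⊕1⊕1⊕0⊕0⊕0 = 1
Parity bit = 1 (so all 16 bits XOR to 0).

0000001101110001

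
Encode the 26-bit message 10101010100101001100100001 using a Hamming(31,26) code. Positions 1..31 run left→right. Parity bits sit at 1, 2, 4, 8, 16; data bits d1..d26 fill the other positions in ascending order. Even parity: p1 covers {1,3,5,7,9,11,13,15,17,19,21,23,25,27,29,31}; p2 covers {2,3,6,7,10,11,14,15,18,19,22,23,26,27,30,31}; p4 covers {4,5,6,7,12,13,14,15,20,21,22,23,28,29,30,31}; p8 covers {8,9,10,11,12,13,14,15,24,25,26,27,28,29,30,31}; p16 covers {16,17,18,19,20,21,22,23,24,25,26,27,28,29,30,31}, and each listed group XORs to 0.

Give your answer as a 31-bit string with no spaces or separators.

Place data at non-parity positions: p1 p2 1 p4 0 1 0 p8 1 0 1 0 1 0 0 p16 1 0 1 0 0 1 1 0 0 1 0 0 0 0 1
p1 (pos 1,3,5,7,9,11,13,15,17,19,21,23,25,27,29,31): XOR of data positions = 1⊕0⊕0⊕1⊕1⊕1⊕0⊕1⊕1⊕0⊕1⊕0⊕0⊕0⊕1 = 0
p2 (pos 2,3,6,7,10,11,14,15,18,19,22,23,26,27,30,31): XOR of data positions = 1⊕1⊕0⊕0⊕1⊕0⊕0⊕0⊕1⊕1⊕1⊕1⊕0⊕0⊕1 = 0
p4 (pos 4,5,6,7,12,13,14,15,20,21,22,23,28,29,30,31): XOR of data positions = 0⊕1⊕0⊕0⊕1⊕0⊕0⊕0⊕0⊕1⊕1⊕0⊕0⊕0⊕1 = 1
p8 (pos 8,9,10,11,12,13,14,15,24,25,26,27,28,29,30,31): XOR of data positions = 1⊕0⊕1⊕0⊕1⊕0⊕0⊕0⊕0⊕1⊕0⊕0⊕0⊕0⊕1 = 1
p16 (pos 16,17,18,19,20,21,22,23,24,25,26,27,28,29,30,31): XOR of data positions = 1⊕0⊕1⊕0⊕0⊕1⊕1⊕0⊕0⊕1⊕0⊕0⊕0⊕0⊕1 = 0
Codeword: 0011010110101000101001100100001

0011010110101000101001100100001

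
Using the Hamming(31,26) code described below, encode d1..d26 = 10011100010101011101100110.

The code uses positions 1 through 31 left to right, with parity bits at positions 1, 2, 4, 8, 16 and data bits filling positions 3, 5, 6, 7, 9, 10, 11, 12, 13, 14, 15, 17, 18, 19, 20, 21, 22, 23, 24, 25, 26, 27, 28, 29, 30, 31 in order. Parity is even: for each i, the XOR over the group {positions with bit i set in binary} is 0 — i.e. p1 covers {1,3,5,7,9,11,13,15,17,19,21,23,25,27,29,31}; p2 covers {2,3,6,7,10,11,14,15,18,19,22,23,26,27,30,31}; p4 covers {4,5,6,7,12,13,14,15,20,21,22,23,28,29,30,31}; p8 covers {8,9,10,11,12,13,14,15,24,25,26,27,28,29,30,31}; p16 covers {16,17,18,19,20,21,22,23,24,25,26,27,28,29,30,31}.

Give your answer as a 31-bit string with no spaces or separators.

1111001111000101101011101100110

Place data at non-parity positions: p1 p2 1 p4 0 0 1 p8 1 1 0 0 0 1 0 p16 1 0 1 0 1 1 1 0 1 1 0 0 1 1 0
p1 (pos 1,3,5,7,9,11,13,15,17,19,21,23,25,27,29,31): XOR of data positions = 1⊕0⊕1⊕1⊕0⊕0⊕0⊕1⊕1⊕1⊕1⊕1⊕0⊕1⊕0 = 1
p2 (pos 2,3,6,7,10,11,14,15,18,19,22,23,26,27,30,31): XOR of data positions = 1⊕0⊕1⊕1⊕0⊕1⊕0⊕0⊕1⊕1⊕1⊕1⊕0⊕1⊕0 = 1
p4 (pos 4,5,6,7,12,13,14,15,20,21,22,23,28,29,30,31): XOR of data positions = 0⊕0⊕1⊕0⊕0⊕1⊕0⊕0⊕1⊕1⊕1⊕0⊕1⊕1⊕0 = 1
p8 (pos 8,9,10,11,12,13,14,15,24,25,26,27,28,29,30,31): XOR of data positions = 1⊕1⊕0⊕0⊕0⊕1⊕0⊕0⊕1⊕1⊕0⊕0⊕1⊕1⊕0 = 1
p16 (pos 16,17,18,19,20,21,22,23,24,25,26,27,28,29,30,31): XOR of data positions = 1⊕0⊕1⊕0⊕1⊕1⊕1⊕0⊕1⊕1⊕0⊕0⊕1⊕1⊕0 = 1
Codeword: 1111001111000101101011101100110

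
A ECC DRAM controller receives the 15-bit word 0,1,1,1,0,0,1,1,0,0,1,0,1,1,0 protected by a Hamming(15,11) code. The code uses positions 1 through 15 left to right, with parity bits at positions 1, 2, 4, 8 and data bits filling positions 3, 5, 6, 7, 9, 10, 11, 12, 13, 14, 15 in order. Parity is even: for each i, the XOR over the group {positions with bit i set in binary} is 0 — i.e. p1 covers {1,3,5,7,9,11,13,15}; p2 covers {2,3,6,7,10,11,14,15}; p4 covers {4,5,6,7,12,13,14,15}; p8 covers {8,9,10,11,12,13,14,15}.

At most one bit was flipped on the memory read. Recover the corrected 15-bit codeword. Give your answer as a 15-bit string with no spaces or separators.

001100110010110

s1 (pos 1,3,5,7,9,11,13,15): 0⊕1⊕0⊕1⊕0⊕1⊕1⊕0 = 0
s2 (pos 2,3,6,7,10,11,14,15): 1⊕1⊕0⊕1⊕0⊕1⊕1⊕0 = 1
s4 (pos 4,5,6,7,12,13,14,15): 1⊕0⊕0⊕1⊕0⊕1⊕1⊕0 = 0
s8 (pos 8,9,10,11,12,13,14,15): 1⊕0⊕0⊕1⊕0⊕1⊕1⊕0 = 0
Syndrome s8…s1 = 0010 → error at position 2.
Flip position 2: 011100110010110 → 001100110010110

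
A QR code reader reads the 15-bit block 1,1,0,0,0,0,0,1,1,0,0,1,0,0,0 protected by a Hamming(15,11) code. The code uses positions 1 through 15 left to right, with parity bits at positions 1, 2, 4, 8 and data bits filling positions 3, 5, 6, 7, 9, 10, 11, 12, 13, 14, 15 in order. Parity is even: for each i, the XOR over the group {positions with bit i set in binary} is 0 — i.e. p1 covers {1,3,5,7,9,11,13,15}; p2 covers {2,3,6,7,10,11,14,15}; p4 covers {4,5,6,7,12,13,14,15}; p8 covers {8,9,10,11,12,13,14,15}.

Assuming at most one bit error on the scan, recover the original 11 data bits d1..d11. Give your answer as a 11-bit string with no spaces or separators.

00001001010

s1 (pos 1,3,5,7,9,11,13,15): 1⊕0⊕0⊕0⊕1⊕0⊕0⊕0 = 0
s2 (pos 2,3,6,7,10,11,14,15): 1⊕0⊕0⊕0⊕0⊕0⊕0⊕0 = 1
s4 (pos 4,5,6,7,12,13,14,15): 0⊕0⊕0⊕0⊕1⊕0⊕0⊕0 = 1
s8 (pos 8,9,10,11,12,13,14,15): 1⊕1⊕0⊕0⊕1⊕0⊕0⊕0 = 1
Syndrome s8…s1 = 1110 → error at position 14.
Flip position 14: 110000011001000 → 110000011001010
Read data bits from positions 3,5,6,7,9,10,11,12,13,14,15: 00001001010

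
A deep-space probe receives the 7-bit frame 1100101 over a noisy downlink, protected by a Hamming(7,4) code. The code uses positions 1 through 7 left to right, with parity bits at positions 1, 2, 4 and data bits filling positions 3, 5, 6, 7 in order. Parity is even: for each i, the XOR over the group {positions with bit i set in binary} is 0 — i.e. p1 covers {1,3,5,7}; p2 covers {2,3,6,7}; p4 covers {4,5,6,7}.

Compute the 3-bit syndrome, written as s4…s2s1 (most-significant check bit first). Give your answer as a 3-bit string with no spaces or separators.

001

s1 (pos 1,3,5,7): 1⊕0⊕1⊕1 = 1
s2 (pos 2,3,6,7): 1⊕0⊕0⊕1 = 0
s4 (pos 4,5,6,7): 0⊕1⊕0⊕1 = 0
Syndrome s4…s1 = 001 → error at position 1.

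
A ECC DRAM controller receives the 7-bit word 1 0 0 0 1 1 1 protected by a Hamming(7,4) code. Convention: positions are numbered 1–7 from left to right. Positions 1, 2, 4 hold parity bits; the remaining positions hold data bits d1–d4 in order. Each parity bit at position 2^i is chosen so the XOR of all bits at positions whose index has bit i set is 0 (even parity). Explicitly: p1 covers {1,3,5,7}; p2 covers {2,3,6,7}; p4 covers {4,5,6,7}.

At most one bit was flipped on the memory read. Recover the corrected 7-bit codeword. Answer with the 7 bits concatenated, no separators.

s1 (pos 1,3,5,7): 1⊕0⊕1⊕1 = 1
s2 (pos 2,3,6,7): 0⊕0⊕1⊕1 = 0
s4 (pos 4,5,6,7): 0⊕1⊕1⊕1 = 1
Syndrome s4…s1 = 101 → error at position 5.
Flip position 5: 1000111 → 1000011

1000011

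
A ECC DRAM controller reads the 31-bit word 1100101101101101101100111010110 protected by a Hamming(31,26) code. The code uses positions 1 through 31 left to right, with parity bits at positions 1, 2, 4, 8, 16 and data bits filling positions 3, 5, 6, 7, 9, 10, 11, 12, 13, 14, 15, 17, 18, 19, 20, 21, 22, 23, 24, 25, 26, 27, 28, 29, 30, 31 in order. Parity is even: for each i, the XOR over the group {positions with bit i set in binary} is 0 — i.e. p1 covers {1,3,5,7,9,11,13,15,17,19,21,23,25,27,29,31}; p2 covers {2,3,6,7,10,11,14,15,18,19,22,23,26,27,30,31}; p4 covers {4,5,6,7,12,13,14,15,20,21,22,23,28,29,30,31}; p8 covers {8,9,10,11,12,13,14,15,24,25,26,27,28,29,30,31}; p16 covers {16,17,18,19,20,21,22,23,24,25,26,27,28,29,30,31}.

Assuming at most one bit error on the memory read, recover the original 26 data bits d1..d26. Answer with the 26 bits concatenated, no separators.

11010110110101100111010110

s1 (pos 1,3,5,7,9,11,13,15,17,19,21,23,25,27,29,31): 1⊕0⊕1⊕1⊕0⊕1⊕1⊕0⊕1⊕1⊕0⊕1⊕1⊕1⊕1⊕0 = 1
s2 (pos 2,3,6,7,10,11,14,15,18,19,22,23,26,27,30,31): 1⊕0⊕0⊕1⊕1⊕1⊕1⊕0⊕0⊕1⊕0⊕1⊕0⊕1⊕1⊕0 = 1
s4 (pos 4,5,6,7,12,13,14,15,20,21,22,23,28,29,30,31): 0⊕1⊕0⊕1⊕0⊕1⊕1⊕0⊕1⊕0⊕0⊕1⊕0⊕1⊕1⊕0 = 0
s8 (pos 8,9,10,11,12,13,14,15,24,25,26,27,28,29,30,31): 1⊕0⊕1⊕1⊕0⊕1⊕1⊕0⊕1⊕1⊕0⊕1⊕0⊕1⊕1⊕0 = 0
s16 (pos 16,17,18,19,20,21,22,23,24,25,26,27,28,29,30,31): 1⊕1⊕0⊕1⊕1⊕0⊕0⊕1⊕1⊕1⊕0⊕1⊕0⊕1⊕1⊕0 = 0
Syndrome s16…s1 = 00011 → error at position 3.
Flip position 3: 1100101101101101101100111010110 → 1110101101101101101100111010110
Read data bits from positions 3,5,6,7,9,10,11,12,13,14,15,17,18,19,20,21,22,23,24,25,26,27,28,29,30,31: 11010110110101100111010110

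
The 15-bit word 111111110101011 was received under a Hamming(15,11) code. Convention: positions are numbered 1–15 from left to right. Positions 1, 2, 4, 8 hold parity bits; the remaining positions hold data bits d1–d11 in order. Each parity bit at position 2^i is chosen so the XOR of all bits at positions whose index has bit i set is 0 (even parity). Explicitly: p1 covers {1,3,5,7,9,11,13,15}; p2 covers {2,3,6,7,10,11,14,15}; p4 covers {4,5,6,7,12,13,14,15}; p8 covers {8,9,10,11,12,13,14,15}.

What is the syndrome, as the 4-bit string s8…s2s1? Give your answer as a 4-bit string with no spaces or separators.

s1 (pos 1,3,5,7,9,11,13,15): 1⊕1⊕1⊕1⊕0⊕0⊕0⊕1 = 1
s2 (pos 2,3,6,7,10,11,14,15): 1⊕1⊕1⊕1⊕1⊕0⊕1⊕1 = 1
s4 (pos 4,5,6,7,12,13,14,15): 1⊕1⊕1⊕1⊕1⊕0⊕1⊕1 = 1
s8 (pos 8,9,10,11,12,13,14,15): 1⊕0⊕1⊕0⊕1⊕0⊕1⊕1 = 1
Syndrome s8…s1 = 1111 → error at position 15.

1111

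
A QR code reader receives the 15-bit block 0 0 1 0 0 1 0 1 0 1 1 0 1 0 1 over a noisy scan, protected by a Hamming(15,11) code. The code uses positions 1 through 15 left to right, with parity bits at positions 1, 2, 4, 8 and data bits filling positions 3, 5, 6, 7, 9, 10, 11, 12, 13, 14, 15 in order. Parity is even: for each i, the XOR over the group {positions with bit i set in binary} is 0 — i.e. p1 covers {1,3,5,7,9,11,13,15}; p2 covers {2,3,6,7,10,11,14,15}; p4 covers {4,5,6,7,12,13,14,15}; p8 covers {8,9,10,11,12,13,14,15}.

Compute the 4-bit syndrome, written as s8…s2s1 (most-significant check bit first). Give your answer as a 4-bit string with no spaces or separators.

s1 (pos 1,3,5,7,9,11,13,15): 0⊕1⊕0⊕0⊕0⊕1⊕1⊕1 = 0
s2 (pos 2,3,6,7,10,11,14,15): 0⊕1⊕1⊕0⊕1⊕1⊕0⊕1 = 1
s4 (pos 4,5,6,7,12,13,14,15): 0⊕0⊕1⊕0⊕0⊕1⊕0⊕1 = 1
s8 (pos 8,9,10,11,12,13,14,15): 1⊕0⊕1⊕1⊕0⊕1⊕0⊕1 = 1
Syndrome s8…s1 = 1110 → error at position 14.

1110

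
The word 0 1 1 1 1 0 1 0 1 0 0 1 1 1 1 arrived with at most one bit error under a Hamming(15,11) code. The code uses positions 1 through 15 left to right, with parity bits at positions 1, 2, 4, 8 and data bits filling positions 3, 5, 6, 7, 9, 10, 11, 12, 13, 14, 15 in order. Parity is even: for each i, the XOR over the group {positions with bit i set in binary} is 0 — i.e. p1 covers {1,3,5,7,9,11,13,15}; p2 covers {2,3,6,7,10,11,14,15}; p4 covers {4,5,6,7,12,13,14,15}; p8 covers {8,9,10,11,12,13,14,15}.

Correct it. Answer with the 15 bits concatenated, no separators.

011110101001101

s1 (pos 1,3,5,7,9,11,13,15): 0⊕1⊕1⊕1⊕1⊕0⊕1⊕1 = 0
s2 (pos 2,3,6,7,10,11,14,15): 1⊕1⊕0⊕1⊕0⊕0⊕1⊕1 = 1
s4 (pos 4,5,6,7,12,13,14,15): 1⊕1⊕0⊕1⊕1⊕1⊕1⊕1 = 1
s8 (pos 8,9,10,11,12,13,14,15): 0⊕1⊕0⊕0⊕1⊕1⊕1⊕1 = 1
Syndrome s8…s1 = 1110 → error at position 14.
Flip position 14: 011110101001111 → 011110101001101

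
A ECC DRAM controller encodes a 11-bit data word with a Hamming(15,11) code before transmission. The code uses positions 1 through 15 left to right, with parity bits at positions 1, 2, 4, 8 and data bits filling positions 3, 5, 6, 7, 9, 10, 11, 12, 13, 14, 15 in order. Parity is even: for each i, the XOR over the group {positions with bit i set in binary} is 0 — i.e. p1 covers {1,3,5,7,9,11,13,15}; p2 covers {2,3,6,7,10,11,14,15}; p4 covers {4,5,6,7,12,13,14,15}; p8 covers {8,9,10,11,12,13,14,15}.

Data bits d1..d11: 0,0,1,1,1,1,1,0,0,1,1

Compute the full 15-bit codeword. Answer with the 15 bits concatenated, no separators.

Place data at non-parity positions: p1 p2 0 p4 0 1 1 p8 1 1 1 0 0 1 1
p1 (pos 1,3,5,7,9,11,13,15): XOR of data positions = 0⊕0⊕1⊕1⊕1⊕0⊕1 = 0
p2 (pos 2,3,6,7,10,11,14,15): XOR of data positions = 0⊕1⊕1⊕1⊕1⊕1⊕1 = 0
p4 (pos 4,5,6,7,12,13,14,15): XOR of data positions = 0⊕1⊕1⊕0⊕0⊕1⊕1 = 0
p8 (pos 8,9,10,11,12,13,14,15): XOR of data positions = 1⊕1⊕1⊕0⊕0⊕1⊕1 = 1
Codeword: 000001111110011

000001111110011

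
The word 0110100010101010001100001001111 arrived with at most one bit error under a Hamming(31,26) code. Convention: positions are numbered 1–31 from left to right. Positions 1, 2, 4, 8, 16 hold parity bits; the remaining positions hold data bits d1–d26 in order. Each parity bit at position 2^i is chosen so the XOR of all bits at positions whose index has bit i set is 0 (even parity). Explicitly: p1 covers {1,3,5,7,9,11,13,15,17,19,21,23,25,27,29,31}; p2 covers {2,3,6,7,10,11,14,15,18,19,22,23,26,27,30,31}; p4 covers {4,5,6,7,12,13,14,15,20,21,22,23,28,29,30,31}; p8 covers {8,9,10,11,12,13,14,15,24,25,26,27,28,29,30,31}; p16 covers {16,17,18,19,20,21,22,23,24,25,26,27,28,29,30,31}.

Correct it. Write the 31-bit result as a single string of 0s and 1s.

s1 (pos 1,3,5,7,9,11,13,15,17,19,21,23,25,27,29,31): 0⊕1⊕1⊕0⊕1⊕1⊕1⊕1⊕0⊕1⊕0⊕0⊕1⊕0⊕1⊕1 = 0
s2 (pos 2,3,6,7,10,11,14,15,18,19,22,23,26,27,30,31): 1⊕1⊕0⊕0⊕0⊕1⊕0⊕1⊕0⊕1⊕0⊕0⊕0⊕0⊕1⊕1 = 1
s4 (pos 4,5,6,7,12,13,14,15,20,21,22,23,28,29,30,31): 0⊕1⊕0⊕0⊕0⊕1⊕0⊕1⊕1⊕0⊕0⊕0⊕1⊕1⊕1⊕1 = 0
s8 (pos 8,9,10,11,12,13,14,15,24,25,26,27,28,29,30,31): 0⊕1⊕0⊕1⊕0⊕1⊕0⊕1⊕0⊕1⊕0⊕0⊕1⊕1⊕1⊕1 = 1
s16 (pos 16,17,18,19,20,21,22,23,24,25,26,27,28,29,30,31): 0⊕0⊕0⊕1⊕1⊕0⊕0⊕0⊕0⊕1⊕0⊕0⊕1⊕1⊕1⊕1 = 1
Syndrome s16…s1 = 11010 → error at position 26.
Flip position 26: 0110100010101010001100001001111 → 0110100010101010001100001101111

0110100010101010001100001101111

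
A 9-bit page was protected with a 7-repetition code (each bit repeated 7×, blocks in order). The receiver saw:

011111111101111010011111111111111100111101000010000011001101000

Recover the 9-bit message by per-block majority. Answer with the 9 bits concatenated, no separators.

111111000

Block 1 (0111111): 6 ones → 1
Block 2 (1110111): 6 ones → 1
Block 3 (1010011): 4 ones → 1
Block 4 (1111111): 7 ones → 1
Block 5 (1111110): 6 ones → 1
Block 6 (0111101): 5 ones → 1
Block 7 (0000100): 1 one → 0
Block 8 (0001100): 2 ones → 0
Block 9 (1101000): 3 ones → 0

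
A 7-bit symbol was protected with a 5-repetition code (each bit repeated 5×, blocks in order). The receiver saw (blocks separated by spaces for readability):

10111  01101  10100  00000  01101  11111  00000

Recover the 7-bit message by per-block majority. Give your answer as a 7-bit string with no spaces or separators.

1100110

Block 1 (10111): 4 ones → 1
Block 2 (01101): 3 ones → 1
Block 3 (10100): 2 ones → 0
Block 4 (00000): 0 ones → 0
Block 5 (01101): 3 ones → 1
Block 6 (11111): 5 ones → 1
Block 7 (00000): 0 ones → 0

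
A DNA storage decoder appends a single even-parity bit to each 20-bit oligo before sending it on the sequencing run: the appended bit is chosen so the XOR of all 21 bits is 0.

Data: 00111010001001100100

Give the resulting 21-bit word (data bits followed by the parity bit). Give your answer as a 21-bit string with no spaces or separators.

001110100010011001000

XOR of the 20 data bits: 0⊕0⊕1⊕1⊕1⊕0⊕1⊕0⊕0⊕0⊕1⊕0⊕0⊕1⊕1⊕0⊕0⊕1⊕0⊕0 = 0
Parity bit = 0 (so all 21 bits XOR to 0).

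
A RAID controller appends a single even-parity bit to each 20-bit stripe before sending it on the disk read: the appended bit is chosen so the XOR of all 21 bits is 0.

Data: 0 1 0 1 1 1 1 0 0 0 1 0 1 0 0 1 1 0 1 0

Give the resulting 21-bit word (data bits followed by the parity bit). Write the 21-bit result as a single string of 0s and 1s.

XOR of the 20 data bits: 0⊕1⊕0⊕1⊕1⊕1⊕1⊕0⊕0⊕0⊕1⊕0⊕1⊕0⊕0⊕1⊕1⊕0⊕1⊕0 = 0
Parity bit = 0 (so all 21 bits XOR to 0).

010111100010100110100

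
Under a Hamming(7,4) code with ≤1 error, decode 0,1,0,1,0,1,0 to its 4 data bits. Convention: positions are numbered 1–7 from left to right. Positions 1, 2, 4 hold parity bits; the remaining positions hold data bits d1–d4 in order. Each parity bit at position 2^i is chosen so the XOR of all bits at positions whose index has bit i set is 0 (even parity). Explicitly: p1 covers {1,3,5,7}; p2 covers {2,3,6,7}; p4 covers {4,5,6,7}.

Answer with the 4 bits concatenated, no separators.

0010

s1 (pos 1,3,5,7): 0⊕0⊕0⊕0 = 0
s2 (pos 2,3,6,7): 1⊕0⊕1⊕0 = 0
s4 (pos 4,5,6,7): 1⊕0⊕1⊕0 = 0
Syndrome s4…s1 = 000 → no error.
Read data bits from positions 3,5,6,7: 0010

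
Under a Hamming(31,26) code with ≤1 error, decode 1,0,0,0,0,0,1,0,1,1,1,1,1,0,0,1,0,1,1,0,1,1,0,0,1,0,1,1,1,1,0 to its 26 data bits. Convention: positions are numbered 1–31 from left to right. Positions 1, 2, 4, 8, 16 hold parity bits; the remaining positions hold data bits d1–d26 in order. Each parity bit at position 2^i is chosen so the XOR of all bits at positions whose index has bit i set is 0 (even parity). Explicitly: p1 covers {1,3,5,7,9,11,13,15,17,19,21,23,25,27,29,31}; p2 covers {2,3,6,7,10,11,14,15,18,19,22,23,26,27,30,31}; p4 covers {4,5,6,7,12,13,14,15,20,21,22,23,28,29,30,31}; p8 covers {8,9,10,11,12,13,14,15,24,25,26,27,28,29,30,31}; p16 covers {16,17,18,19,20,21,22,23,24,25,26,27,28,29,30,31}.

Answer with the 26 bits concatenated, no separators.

00011111100011011001011110

s1 (pos 1,3,5,7,9,11,13,15,17,19,21,23,25,27,29,31): 1⊕0⊕0⊕1⊕1⊕1⊕1⊕0⊕0⊕1⊕1⊕0⊕1⊕1⊕1⊕0 = 0
s2 (pos 2,3,6,7,10,11,14,15,18,19,22,23,26,27,30,31): 0⊕0⊕0⊕1⊕1⊕1⊕0⊕0⊕1⊕1⊕1⊕0⊕0⊕1⊕1⊕0 = 0
s4 (pos 4,5,6,7,12,13,14,15,20,21,22,23,28,29,30,31): 0⊕0⊕0⊕1⊕1⊕1⊕0⊕0⊕0⊕1⊕1⊕0⊕1⊕1⊕1⊕0 = 0
s8 (pos 8,9,10,11,12,13,14,15,24,25,26,27,28,29,30,31): 0⊕1⊕1⊕1⊕1⊕1⊕0⊕0⊕0⊕1⊕0⊕1⊕1⊕1⊕1⊕0 = 0
s16 (pos 16,17,18,19,20,21,22,23,24,25,26,27,28,29,30,31): 1⊕0⊕1⊕1⊕0⊕1⊕1⊕0⊕0⊕1⊕0⊕1⊕1⊕1⊕1⊕0 = 0
Syndrome s16…s1 = 00000 → no error.
Read data bits from positions 3,5,6,7,9,10,11,12,13,14,15,17,18,19,20,21,22,23,24,25,26,27,28,29,30,31: 00011111100011011001011110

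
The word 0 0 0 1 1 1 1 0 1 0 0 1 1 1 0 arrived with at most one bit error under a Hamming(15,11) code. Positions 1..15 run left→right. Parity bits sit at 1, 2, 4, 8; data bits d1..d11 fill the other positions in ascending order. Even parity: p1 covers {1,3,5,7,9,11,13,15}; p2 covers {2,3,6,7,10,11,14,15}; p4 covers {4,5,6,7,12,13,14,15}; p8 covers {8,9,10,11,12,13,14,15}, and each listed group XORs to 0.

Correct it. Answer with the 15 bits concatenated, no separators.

s1 (pos 1,3,5,7,9,11,13,15): 0⊕0⊕1⊕1⊕1⊕0⊕1⊕0 = 0
s2 (pos 2,3,6,7,10,11,14,15): 0⊕0⊕1⊕1⊕0⊕0⊕1⊕0 = 1
s4 (pos 4,5,6,7,12,13,14,15): 1⊕1⊕1⊕1⊕1⊕1⊕1⊕0 = 1
s8 (pos 8,9,10,11,12,13,14,15): 0⊕1⊕0⊕0⊕1⊕1⊕1⊕0 = 0
Syndrome s8…s1 = 0110 → error at position 6.
Flip position 6: 000111101001110 → 000110101001110

000110101001110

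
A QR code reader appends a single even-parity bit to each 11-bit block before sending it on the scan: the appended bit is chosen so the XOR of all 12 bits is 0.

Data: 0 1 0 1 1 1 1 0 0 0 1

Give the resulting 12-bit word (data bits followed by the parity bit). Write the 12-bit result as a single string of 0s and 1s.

010111100010

XOR of the 11 data bits: 0⊕1⊕0⊕1⊕1⊕1⊕1⊕0⊕0⊕0⊕1 = 0
Parity bit = 0 (so all 12 bits XOR to 0).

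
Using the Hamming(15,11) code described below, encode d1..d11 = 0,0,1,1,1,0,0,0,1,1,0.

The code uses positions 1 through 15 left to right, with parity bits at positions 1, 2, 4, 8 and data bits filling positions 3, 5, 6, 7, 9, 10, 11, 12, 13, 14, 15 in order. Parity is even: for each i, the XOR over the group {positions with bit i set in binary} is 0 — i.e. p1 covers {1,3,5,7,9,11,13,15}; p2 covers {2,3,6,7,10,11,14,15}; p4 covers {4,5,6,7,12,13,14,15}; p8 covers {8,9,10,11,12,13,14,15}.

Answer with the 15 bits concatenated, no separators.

Place data at non-parity positions: p1 p2 0 p4 0 1 1 p8 1 0 0 0 1 1 0
p1 (pos 1,3,5,7,9,11,13,15): XOR of data positions = 0⊕0⊕1⊕1⊕0⊕1⊕0 = 1
p2 (pos 2,3,6,7,10,11,14,15): XOR of data positions = 0⊕1⊕1⊕0⊕0⊕1⊕0 = 1
p4 (pos 4,5,6,7,12,13,14,15): XOR of data positions = 0⊕1⊕1⊕0⊕1⊕1⊕0 = 0
p8 (pos 8,9,10,11,12,13,14,15): XOR of data positions = 1⊕0⊕0⊕0⊕1⊕1⊕0 = 1
Codeword: 110001111000110

110001111000110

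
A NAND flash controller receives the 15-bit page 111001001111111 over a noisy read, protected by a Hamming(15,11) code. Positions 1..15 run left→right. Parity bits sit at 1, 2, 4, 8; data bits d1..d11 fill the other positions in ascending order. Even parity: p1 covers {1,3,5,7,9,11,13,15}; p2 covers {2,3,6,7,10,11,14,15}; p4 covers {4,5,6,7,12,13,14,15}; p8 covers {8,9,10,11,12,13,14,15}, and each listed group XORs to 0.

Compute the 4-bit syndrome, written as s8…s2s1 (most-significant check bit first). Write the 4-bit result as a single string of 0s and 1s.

s1 (pos 1,3,5,7,9,11,13,15): 1⊕1⊕0⊕0⊕1⊕1⊕1⊕1 = 0
s2 (pos 2,3,6,7,10,11,14,15): 1⊕1⊕1⊕0⊕1⊕1⊕1⊕1 = 1
s4 (pos 4,5,6,7,12,13,14,15): 0⊕0⊕1⊕0⊕1⊕1⊕1⊕1 = 1
s8 (pos 8,9,10,11,12,13,14,15): 0⊕1⊕1⊕1⊕1⊕1⊕1⊕1 = 1
Syndrome s8…s1 = 1110 → error at position 14.

1110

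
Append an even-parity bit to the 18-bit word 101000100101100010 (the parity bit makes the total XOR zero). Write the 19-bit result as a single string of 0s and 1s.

1010001001011000101

XOR of the 18 data bits: 1⊕0⊕1⊕0⊕0⊕0⊕1⊕0⊕0⊕1⊕0⊕1⊕1⊕0⊕0⊕0⊕1⊕0 = 1
Parity bit = 1 (so all 19 bits XOR to 0).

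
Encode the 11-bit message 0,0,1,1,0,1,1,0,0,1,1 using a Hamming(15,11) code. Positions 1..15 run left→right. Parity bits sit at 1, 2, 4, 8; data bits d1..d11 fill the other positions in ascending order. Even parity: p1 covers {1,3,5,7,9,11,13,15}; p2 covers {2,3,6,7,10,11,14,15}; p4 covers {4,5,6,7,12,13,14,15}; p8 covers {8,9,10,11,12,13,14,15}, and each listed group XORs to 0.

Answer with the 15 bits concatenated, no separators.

100001100110011

Place data at non-parity positions: p1 p2 0 p4 0 1 1 p8 0 1 1 0 0 1 1
p1 (pos 1,3,5,7,9,11,13,15): XOR of data positions = 0⊕0⊕1⊕0⊕1⊕0⊕1 = 1
p2 (pos 2,3,6,7,10,11,14,15): XOR of data positions = 0⊕1⊕1⊕1⊕1⊕1⊕1 = 0
p4 (pos 4,5,6,7,12,13,14,15): XOR of data positions = 0⊕1⊕1⊕0⊕0⊕1⊕1 = 0
p8 (pos 8,9,10,11,12,13,14,15): XOR of data positions = 0⊕1⊕1⊕0⊕0⊕1⊕1 = 0
Codeword: 100001100110011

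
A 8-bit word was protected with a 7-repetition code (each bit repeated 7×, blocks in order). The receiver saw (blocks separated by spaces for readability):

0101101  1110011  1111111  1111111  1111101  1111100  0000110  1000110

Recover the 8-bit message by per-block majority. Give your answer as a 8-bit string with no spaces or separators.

11111100

Block 1 (0101101): 4 ones → 1
Block 2 (1110011): 5 ones → 1
Block 3 (1111111): 7 ones → 1
Block 4 (1111111): 7 ones → 1
Block 5 (1111101): 6 ones → 1
Block 6 (1111100): 5 ones → 1
Block 7 (0000110): 2 ones → 0
Block 8 (1000110): 3 ones → 0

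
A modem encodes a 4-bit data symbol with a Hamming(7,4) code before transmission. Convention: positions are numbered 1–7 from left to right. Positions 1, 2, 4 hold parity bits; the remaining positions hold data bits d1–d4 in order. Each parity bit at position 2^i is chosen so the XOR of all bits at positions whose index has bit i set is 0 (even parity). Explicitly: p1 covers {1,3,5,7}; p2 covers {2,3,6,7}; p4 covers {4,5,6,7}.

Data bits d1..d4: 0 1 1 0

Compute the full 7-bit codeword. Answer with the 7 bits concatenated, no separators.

Place data at non-parity positions: p1 p2 0 p4 1 1 0
p1 (pos 1,3,5,7): XOR of data positions = 0⊕1⊕0 = 1
p2 (pos 2,3,6,7): XOR of data positions = 0⊕1⊕0 = 1
p4 (pos 4,5,6,7): XOR of data positions = 1⊕1⊕0 = 0
Codeword: 1100110

1100110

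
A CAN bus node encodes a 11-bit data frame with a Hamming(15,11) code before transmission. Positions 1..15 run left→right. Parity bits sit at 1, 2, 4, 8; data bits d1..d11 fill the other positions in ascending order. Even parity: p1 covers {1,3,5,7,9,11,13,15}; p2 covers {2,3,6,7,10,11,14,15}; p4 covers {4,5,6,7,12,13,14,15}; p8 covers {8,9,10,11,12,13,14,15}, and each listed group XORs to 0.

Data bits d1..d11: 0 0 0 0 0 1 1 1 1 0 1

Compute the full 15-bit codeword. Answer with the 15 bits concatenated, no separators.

110100010111101

Place data at non-parity positions: p1 p2 0 p4 0 0 0 p8 0 1 1 1 1 0 1
p1 (pos 1,3,5,7,9,11,13,15): XOR of data positions = 0⊕0⊕0⊕0⊕1⊕1⊕1 = 1
p2 (pos 2,3,6,7,10,11,14,15): XOR of data positions = 0⊕0⊕0⊕1⊕1⊕0⊕1 = 1
p4 (pos 4,5,6,7,12,13,14,15): XOR of data positions = 0⊕0⊕0⊕1⊕1⊕0⊕1 = 1
p8 (pos 8,9,10,11,12,13,14,15): XOR of data positions = 0⊕1⊕1⊕1⊕1⊕0⊕1 = 1
Codeword: 110100010111101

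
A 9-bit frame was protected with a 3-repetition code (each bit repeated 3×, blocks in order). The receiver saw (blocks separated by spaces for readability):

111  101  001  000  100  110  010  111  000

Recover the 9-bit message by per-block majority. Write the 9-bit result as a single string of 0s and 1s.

110001010

Block 1 (111): 3 ones → 1
Block 2 (101): 2 ones → 1
Block 3 (001): 1 one → 0
Block 4 (000): 0 ones → 0
Block 5 (100): 1 one → 0
Block 6 (110): 2 ones → 1
Block 7 (010): 1 one → 0
Block 8 (111): 3 ones → 1
Block 9 (000): 0 ones → 0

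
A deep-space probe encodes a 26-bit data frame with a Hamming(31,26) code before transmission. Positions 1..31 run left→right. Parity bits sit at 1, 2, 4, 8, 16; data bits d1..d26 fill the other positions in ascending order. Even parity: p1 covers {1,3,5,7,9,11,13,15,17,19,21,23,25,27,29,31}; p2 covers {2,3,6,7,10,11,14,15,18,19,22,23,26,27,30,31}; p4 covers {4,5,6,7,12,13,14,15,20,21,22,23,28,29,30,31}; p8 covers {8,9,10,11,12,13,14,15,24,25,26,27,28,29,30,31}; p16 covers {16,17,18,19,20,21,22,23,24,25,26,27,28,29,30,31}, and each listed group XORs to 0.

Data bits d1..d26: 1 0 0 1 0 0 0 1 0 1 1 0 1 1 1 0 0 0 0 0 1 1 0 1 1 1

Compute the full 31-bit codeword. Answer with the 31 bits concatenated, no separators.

Place data at non-parity positions: p1 p2 1 p4 0 0 1 p8 0 0 0 1 0 1 1 p16 0 1 1 1 0 0 0 0 0 1 1 0 1 1 1
p1 (pos 1,3,5,7,9,11,13,15,17,19,21,23,25,27,29,31): XOR of data positions = 1⊕0⊕1⊕0⊕0⊕0⊕1⊕0⊕1⊕0⊕0⊕0⊕1⊕1⊕1 = 1
p2 (pos 2,3,6,7,10,11,14,15,18,19,22,23,26,27,30,31): XOR of data positions = 1⊕0⊕1⊕0⊕0⊕1⊕1⊕1⊕1⊕0⊕0⊕1⊕1⊕1⊕1 = 0
p4 (pos 4,5,6,7,12,13,14,15,20,21,22,23,28,29,30,31): XOR of data positions = 0⊕0⊕1⊕1⊕0⊕1⊕1⊕1⊕0⊕0⊕0⊕0⊕1⊕1⊕1 = 0
p8 (pos 8,9,10,11,12,13,14,15,24,25,26,27,28,29,30,31): XOR of data positions = 0⊕0⊕0⊕1⊕0⊕1⊕1⊕0⊕0⊕1⊕1⊕0⊕1⊕1⊕1 = 0
p16 (pos 16,17,18,19,20,21,22,23,24,25,26,27,28,29,30,31): XOR of data positions = 0⊕1⊕1⊕1⊕0⊕0⊕0⊕0⊕0⊕1⊕1⊕0⊕1⊕1⊕1 = 0
Codeword: 1010001000010110011100000110111

1010001000010110011100000110111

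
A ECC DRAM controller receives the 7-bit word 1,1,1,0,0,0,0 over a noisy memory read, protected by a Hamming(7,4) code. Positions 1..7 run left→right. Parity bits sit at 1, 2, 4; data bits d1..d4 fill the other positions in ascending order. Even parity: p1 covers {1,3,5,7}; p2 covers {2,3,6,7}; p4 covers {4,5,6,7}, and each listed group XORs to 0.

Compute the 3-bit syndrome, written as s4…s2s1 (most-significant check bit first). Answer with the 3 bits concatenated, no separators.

s1 (pos 1,3,5,7): 1⊕1⊕0⊕0 = 0
s2 (pos 2,3,6,7): 1⊕1⊕0⊕0 = 0
s4 (pos 4,5,6,7): 0⊕0⊕0⊕0 = 0
Syndrome s4…s1 = 000 → no error.

000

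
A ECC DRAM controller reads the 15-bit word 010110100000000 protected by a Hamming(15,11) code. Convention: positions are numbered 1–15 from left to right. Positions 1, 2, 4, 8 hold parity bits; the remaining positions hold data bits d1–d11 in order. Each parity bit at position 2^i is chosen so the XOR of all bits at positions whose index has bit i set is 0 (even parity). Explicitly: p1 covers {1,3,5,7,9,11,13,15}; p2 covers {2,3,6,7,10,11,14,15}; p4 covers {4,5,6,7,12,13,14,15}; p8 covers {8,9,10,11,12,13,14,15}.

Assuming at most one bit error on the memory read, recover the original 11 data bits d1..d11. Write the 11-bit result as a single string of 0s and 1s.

s1 (pos 1,3,5,7,9,11,13,15): 0⊕0⊕1⊕1⊕0⊕0⊕0⊕0 = 0
s2 (pos 2,3,6,7,10,11,14,15): 1⊕0⊕0⊕1⊕0⊕0⊕0⊕0 = 0
s4 (pos 4,5,6,7,12,13,14,15): 1⊕1⊕0⊕1⊕0⊕0⊕0⊕0 = 1
s8 (pos 8,9,10,11,12,13,14,15): 0⊕0⊕0⊕0⊕0⊕0⊕0⊕0 = 0
Syndrome s8…s1 = 0100 → error at position 4.
Flip position 4: 010110100000000 → 010010100000000
Read data bits from positions 3,5,6,7,9,10,11,12,13,14,15: 01010000000

01010000000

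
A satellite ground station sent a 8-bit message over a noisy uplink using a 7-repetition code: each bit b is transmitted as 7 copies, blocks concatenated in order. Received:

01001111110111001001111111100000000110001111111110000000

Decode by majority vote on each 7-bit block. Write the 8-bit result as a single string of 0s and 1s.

Block 1 (0100111): 4 ones → 1
Block 2 (1110111): 6 ones → 1
Block 3 (0010011): 3 ones → 0
Block 4 (1111110): 6 ones → 1
Block 5 (0000000): 0 ones → 0
Block 6 (1100011): 4 ones → 1
Block 7 (1111111): 7 ones → 1
Block 8 (0000000): 0 ones → 0

11010110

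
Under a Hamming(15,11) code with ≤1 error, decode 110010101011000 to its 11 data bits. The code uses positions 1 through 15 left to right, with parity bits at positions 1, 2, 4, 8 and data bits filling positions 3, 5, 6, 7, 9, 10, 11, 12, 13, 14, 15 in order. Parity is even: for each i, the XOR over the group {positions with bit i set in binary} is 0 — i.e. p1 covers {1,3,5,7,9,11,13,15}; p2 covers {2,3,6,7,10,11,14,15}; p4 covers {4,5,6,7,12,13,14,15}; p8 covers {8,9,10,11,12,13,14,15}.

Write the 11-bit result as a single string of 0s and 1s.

01011011001

s1 (pos 1,3,5,7,9,11,13,15): 1⊕0⊕1⊕1⊕1⊕1⊕0⊕0 = 1
s2 (pos 2,3,6,7,10,11,14,15): 1⊕0⊕0⊕1⊕0⊕1⊕0⊕0 = 1
s4 (pos 4,5,6,7,12,13,14,15): 0⊕1⊕0⊕1⊕1⊕0⊕0⊕0 = 1
s8 (pos 8,9,10,11,12,13,14,15): 0⊕1⊕0⊕1⊕1⊕0⊕0⊕0 = 1
Syndrome s8…s1 = 1111 → error at position 15.
Flip position 15: 110010101011000 → 110010101011001
Read data bits from positions 3,5,6,7,9,10,11,12,13,14,15: 01011011001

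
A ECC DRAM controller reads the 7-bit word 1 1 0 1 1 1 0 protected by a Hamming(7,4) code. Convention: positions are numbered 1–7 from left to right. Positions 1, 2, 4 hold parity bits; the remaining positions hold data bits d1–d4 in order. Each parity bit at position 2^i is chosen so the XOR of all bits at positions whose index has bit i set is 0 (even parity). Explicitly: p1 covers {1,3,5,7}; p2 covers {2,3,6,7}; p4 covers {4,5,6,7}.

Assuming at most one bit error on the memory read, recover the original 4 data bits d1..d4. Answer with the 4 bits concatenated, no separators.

s1 (pos 1,3,5,7): 1⊕0⊕1⊕0 = 0
s2 (pos 2,3,6,7): 1⊕0⊕1⊕0 = 0
s4 (pos 4,5,6,7): 1⊕1⊕1⊕0 = 1
Syndrome s4…s1 = 100 → error at position 4.
Flip position 4: 1101110 → 1100110
Read data bits from positions 3,5,6,7: 0110

0110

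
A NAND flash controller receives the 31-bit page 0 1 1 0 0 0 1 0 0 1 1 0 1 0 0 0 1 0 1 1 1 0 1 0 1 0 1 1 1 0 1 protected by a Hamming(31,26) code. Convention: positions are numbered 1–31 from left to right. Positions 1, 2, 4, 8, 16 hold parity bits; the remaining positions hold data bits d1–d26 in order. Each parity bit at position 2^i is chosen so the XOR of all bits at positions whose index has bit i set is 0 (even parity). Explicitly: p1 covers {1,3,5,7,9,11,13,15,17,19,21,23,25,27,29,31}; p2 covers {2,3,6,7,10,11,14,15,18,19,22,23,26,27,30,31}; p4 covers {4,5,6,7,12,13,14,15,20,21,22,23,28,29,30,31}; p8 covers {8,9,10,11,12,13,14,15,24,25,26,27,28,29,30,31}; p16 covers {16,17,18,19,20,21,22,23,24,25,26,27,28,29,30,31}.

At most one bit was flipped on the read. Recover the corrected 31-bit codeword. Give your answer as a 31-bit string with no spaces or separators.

0010001001101000101110101011101

s1 (pos 1,3,5,7,9,11,13,15,17,19,21,23,25,27,29,31): 0⊕1⊕0⊕1⊕0⊕1⊕1⊕0⊕1⊕1⊕1⊕1⊕1⊕1⊕1⊕1 = 0
s2 (pos 2,3,6,7,10,11,14,15,18,19,22,23,26,27,30,31): 1⊕1⊕0⊕1⊕1⊕1⊕0⊕0⊕0⊕1⊕0⊕1⊕0⊕1⊕0⊕1 = 1
s4 (pos 4,5,6,7,12,13,14,15,20,21,22,23,28,29,30,31): 0⊕0⊕0⊕1⊕0⊕1⊕0⊕0⊕1⊕1⊕0⊕1⊕1⊕1⊕0⊕1 = 0
s8 (pos 8,9,10,11,12,13,14,15,24,25,26,27,28,29,30,31): 0⊕0⊕1⊕1⊕0⊕1⊕0⊕0⊕0⊕1⊕0⊕1⊕1⊕1⊕0⊕1 = 0
s16 (pos 16,17,18,19,20,21,22,23,24,25,26,27,28,29,30,31): 0⊕1⊕0⊕1⊕1⊕1⊕0⊕1⊕0⊕1⊕0⊕1⊕1⊕1⊕0⊕1 = 0
Syndrome s16…s1 = 00010 → error at position 2.
Flip position 2: 0110001001101000101110101011101 → 0010001001101000101110101011101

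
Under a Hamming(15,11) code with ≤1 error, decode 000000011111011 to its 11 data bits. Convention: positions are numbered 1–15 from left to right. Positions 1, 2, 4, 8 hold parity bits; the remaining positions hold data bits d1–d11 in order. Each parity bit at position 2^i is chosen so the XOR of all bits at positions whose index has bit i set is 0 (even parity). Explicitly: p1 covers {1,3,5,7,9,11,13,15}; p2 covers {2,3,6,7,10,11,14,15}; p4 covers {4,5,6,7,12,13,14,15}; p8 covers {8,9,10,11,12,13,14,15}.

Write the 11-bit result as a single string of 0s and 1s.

00001111111

s1 (pos 1,3,5,7,9,11,13,15): 0⊕0⊕0⊕0⊕1⊕1⊕0⊕1 = 1
s2 (pos 2,3,6,7,10,11,14,15): 0⊕0⊕0⊕0⊕1⊕1⊕1⊕1 = 0
s4 (pos 4,5,6,7,12,13,14,15): 0⊕0⊕0⊕0⊕1⊕0⊕1⊕1 = 1
s8 (pos 8,9,10,11,12,13,14,15): 1⊕1⊕1⊕1⊕1⊕0⊕1⊕1 = 1
Syndrome s8…s1 = 1101 → error at position 13.
Flip position 13: 000000011111011 → 000000011111111
Read data bits from positions 3,5,6,7,9,10,11,12,13,14,15: 00001111111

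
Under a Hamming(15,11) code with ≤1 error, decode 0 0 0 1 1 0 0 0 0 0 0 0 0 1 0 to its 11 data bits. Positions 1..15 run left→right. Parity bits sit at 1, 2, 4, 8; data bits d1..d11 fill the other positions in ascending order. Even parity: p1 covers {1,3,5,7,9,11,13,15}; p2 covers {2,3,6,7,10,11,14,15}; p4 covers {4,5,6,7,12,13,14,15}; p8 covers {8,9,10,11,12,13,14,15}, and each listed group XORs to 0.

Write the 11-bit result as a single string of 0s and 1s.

01000000011

s1 (pos 1,3,5,7,9,11,13,15): 0⊕0⊕1⊕0⊕0⊕0⊕0⊕0 = 1
s2 (pos 2,3,6,7,10,11,14,15): 0⊕0⊕0⊕0⊕0⊕0⊕1⊕0 = 1
s4 (pos 4,5,6,7,12,13,14,15): 1⊕1⊕0⊕0⊕0⊕0⊕1⊕0 = 1
s8 (pos 8,9,10,11,12,13,14,15): 0⊕0⊕0⊕0⊕0⊕0⊕1⊕0 = 1
Syndrome s8…s1 = 1111 → error at position 15.
Flip position 15: 000110000000010 → 000110000000011
Read data bits from positions 3,5,6,7,9,10,11,12,13,14,15: 01000000011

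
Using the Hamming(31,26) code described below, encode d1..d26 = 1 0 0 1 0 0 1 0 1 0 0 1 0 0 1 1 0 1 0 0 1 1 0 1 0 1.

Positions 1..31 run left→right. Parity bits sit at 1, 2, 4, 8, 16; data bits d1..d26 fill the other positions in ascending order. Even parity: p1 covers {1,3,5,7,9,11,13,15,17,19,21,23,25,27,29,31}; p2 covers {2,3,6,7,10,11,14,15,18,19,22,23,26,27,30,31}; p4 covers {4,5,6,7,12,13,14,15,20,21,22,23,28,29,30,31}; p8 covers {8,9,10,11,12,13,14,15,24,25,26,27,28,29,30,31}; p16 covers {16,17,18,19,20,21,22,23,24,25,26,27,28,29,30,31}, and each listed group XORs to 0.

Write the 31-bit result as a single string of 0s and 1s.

Place data at non-parity positions: p1 p2 1 p4 0 0 1 p8 0 0 1 0 1 0 0 p16 1 0 0 1 1 0 1 0 0 1 1 0 1 0 1
p1 (pos 1,3,5,7,9,11,13,15,17,19,21,23,25,27,29,31): XOR of data positions = 1⊕0⊕1⊕0⊕1⊕1⊕0⊕1⊕0⊕1⊕1⊕0⊕1⊕1⊕1 = 0
p2 (pos 2,3,6,7,10,11,14,15,18,19,22,23,26,27,30,31): XOR of data positions = 1⊕0⊕1⊕0⊕1⊕0⊕0⊕0⊕0⊕0⊕1⊕1⊕1⊕0⊕1 = 1
p4 (pos 4,5,6,7,12,13,14,15,20,21,22,23,28,29,30,31): XOR of data positions = 0⊕0⊕1⊕0⊕1⊕0⊕0⊕1⊕1⊕0⊕1⊕0⊕1⊕0⊕1 = 1
p8 (pos 8,9,10,11,12,13,14,15,24,25,26,27,28,29,30,31): XOR of data positions = 0⊕0⊕1⊕0⊕1⊕0⊕0⊕0⊕0⊕1⊕1⊕0⊕1⊕0⊕1 = 0
p16 (pos 16,17,18,19,20,21,22,23,24,25,26,27,28,29,30,31): XOR of data positions = 1⊕0⊕0⊕1⊕1⊕0⊕1⊕0⊕0⊕1⊕1⊕0⊕1⊕0⊕1 = 0
Codeword: 0111001000101000100110100110101

0111001000101000100110100110101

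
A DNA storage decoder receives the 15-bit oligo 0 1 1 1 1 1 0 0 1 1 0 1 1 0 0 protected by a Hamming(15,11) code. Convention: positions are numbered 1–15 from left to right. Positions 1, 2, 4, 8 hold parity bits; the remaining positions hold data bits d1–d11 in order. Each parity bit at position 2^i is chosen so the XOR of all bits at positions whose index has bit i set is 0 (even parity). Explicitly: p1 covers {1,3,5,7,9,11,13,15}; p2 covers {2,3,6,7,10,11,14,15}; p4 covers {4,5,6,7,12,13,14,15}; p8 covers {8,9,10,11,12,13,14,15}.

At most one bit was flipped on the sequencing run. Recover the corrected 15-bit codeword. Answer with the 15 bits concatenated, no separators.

011011001101100

s1 (pos 1,3,5,7,9,11,13,15): 0⊕1⊕1⊕0⊕1⊕0⊕1⊕0 = 0
s2 (pos 2,3,6,7,10,11,14,15): 1⊕1⊕1⊕0⊕1⊕0⊕0⊕0 = 0
s4 (pos 4,5,6,7,12,13,14,15): 1⊕1⊕1⊕0⊕1⊕1⊕0⊕0 = 1
s8 (pos 8,9,10,11,12,13,14,15): 0⊕1⊕1⊕0⊕1⊕1⊕0⊕0 = 0
Syndrome s8…s1 = 0100 → error at position 4.
Flip position 4: 011111001101100 → 011011001101100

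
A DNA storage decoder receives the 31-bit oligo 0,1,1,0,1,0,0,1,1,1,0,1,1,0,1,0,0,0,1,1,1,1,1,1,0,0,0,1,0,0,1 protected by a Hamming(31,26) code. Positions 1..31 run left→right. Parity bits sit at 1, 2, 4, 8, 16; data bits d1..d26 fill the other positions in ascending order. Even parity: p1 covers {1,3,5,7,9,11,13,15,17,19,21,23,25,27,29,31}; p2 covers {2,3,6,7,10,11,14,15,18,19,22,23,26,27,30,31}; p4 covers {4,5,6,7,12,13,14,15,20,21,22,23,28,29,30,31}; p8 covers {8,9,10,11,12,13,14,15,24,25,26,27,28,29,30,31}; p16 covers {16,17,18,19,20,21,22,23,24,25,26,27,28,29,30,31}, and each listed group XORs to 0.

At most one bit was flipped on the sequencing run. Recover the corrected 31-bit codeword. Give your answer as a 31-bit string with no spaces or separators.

s1 (pos 1,3,5,7,9,11,13,15,17,19,21,23,25,27,29,31): 0⊕1⊕1⊕0⊕1⊕0⊕1⊕1⊕0⊕1⊕1⊕1⊕0⊕0⊕0⊕1 = 1
s2 (pos 2,3,6,7,10,11,14,15,18,19,22,23,26,27,30,31): 1⊕1⊕0⊕0⊕1⊕0⊕0⊕1⊕0⊕1⊕1⊕1⊕0⊕0⊕0⊕1 = 0
s4 (pos 4,5,6,7,12,13,14,15,20,21,22,23,28,29,30,31): 0⊕1⊕0⊕0⊕1⊕1⊕0⊕1⊕1⊕1⊕1⊕1⊕1⊕0⊕0⊕1 = 0
s8 (pos 8,9,10,11,12,13,14,15,24,25,26,27,28,29,30,31): 1⊕1⊕1⊕0⊕1⊕1⊕0⊕1⊕1⊕0⊕0⊕0⊕1⊕0⊕0⊕1 = 1
s16 (pos 16,17,18,19,20,21,22,23,24,25,26,27,28,29,30,31): 0⊕0⊕0⊕1⊕1⊕1⊕1⊕1⊕1⊕0⊕0⊕0⊕1⊕0⊕0⊕1 = 0
Syndrome s16…s1 = 01001 → error at position 9.
Flip position 9: 0110100111011010001111110001001 → 0110100101011010001111110001001

0110100101011010001111110001001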